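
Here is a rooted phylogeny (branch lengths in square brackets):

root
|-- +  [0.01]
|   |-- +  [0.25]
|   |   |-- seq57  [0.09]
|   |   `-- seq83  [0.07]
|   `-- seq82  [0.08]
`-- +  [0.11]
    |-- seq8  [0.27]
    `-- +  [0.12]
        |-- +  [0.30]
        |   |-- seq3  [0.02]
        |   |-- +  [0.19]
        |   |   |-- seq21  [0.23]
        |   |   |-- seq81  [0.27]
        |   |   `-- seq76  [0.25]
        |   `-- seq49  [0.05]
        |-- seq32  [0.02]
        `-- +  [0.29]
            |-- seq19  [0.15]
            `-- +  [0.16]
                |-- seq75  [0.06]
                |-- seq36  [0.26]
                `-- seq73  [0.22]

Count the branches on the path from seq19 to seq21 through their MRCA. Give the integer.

5

The MRCA of seq19 and seq21 is the node subtending ((seq3,(seq21,seq81,seq76),seq49),seq32,(seq19,(seq75,seq36,seq73))).
From seq19 up to that node: 2 branches. From seq21 up to the same node: 3 branches. Total: 2 + 3 = 5.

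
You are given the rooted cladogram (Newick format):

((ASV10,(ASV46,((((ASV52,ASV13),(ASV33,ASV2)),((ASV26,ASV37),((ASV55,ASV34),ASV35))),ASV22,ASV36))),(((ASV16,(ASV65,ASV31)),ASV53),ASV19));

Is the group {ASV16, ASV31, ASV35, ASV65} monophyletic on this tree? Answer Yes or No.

No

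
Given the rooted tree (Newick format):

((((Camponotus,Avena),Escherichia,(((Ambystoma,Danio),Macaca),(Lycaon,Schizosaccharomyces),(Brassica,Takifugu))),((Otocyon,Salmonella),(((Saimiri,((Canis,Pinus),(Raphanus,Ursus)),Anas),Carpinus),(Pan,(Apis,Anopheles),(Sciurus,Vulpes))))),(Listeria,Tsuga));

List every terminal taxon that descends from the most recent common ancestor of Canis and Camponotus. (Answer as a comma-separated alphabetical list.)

Ambystoma, Anas, Anopheles, Apis, Avena, Brassica, Camponotus, Canis, Carpinus, Danio, Escherichia, Lycaon, Macaca, Otocyon, Pan, Pinus, Raphanus, Saimiri, Salmonella, Schizosaccharomyces, Sciurus, Takifugu, Ursus, Vulpes

Tracing Canis: it sits inside (Canis,Pinus).
Tracing Camponotus: it sits inside (Camponotus,Avena).
The smallest clade enclosing both is (((Camponotus,Avena),Escherichia,(((Ambystoma,Danio),Macaca),(Lycaon,Schizosaccharomyces),(Brassica,Takifugu))),((Otocyon,Salmonella),(((Saimiri,((Canis,Pinus),(Raphanus,Ursus)),Anas),Carpinus),(Pan,(Apis,Anopheles),(Sciurus,Vulpes))))); the answer is its 24 terminal taxa in alphabetical order.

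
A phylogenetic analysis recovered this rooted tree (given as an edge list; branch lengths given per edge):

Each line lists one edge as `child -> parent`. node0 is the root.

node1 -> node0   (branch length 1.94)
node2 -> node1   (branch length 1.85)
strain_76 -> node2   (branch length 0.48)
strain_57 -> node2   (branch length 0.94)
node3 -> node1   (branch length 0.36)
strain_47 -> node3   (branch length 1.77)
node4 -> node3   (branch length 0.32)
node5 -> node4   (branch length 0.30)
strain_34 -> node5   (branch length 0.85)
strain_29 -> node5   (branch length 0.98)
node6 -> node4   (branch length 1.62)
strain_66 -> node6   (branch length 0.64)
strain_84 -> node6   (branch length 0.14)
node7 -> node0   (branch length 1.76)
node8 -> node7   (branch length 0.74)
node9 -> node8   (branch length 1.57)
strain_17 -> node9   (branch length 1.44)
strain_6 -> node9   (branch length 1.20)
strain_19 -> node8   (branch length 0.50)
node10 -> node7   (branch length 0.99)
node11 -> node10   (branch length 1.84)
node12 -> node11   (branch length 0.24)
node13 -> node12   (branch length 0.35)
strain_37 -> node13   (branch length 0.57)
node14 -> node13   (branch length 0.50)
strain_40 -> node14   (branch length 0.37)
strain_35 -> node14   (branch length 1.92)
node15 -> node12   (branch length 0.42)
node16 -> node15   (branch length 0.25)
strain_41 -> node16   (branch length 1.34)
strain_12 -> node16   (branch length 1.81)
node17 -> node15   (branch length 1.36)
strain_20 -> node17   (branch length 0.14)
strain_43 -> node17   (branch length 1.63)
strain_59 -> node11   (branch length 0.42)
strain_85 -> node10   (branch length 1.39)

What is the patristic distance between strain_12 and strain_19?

6.79

The path runs strain_12 → … → MRCA → … → strain_19; the MRCA is the node subtending (((strain_17,strain_6),strain_19),((((strain_37,(strain_40,strain_35)),((strain_41,strain_12),(strain_20,strain_43))),strain_59),strain_85)).
Branch lengths along that path: 1.81 + 0.25 + 0.42 + 0.24 + 1.84 + 0.99 + 0.74 + 0.50 = 6.79.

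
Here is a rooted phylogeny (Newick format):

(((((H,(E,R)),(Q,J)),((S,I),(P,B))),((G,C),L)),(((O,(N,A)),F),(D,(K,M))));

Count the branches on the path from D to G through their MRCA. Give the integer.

7

The MRCA of D and G is the root of the tree.
From D up to that node: 3 branches. From G up to the same node: 4 branches. Total: 3 + 4 = 7.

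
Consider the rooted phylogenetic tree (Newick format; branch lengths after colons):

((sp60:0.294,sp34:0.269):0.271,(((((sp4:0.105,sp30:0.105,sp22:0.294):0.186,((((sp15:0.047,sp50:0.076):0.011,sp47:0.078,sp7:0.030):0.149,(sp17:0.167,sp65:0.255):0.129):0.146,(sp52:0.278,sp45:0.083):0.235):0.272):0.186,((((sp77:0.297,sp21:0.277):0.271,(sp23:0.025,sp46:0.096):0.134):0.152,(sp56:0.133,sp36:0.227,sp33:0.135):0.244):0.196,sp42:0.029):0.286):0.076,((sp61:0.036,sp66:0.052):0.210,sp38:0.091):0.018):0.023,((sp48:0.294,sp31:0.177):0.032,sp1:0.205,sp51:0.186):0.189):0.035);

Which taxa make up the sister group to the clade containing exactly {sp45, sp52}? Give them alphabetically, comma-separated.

sp15, sp17, sp47, sp50, sp65, sp7

The clade containing exactly {sp45, sp52} attaches to the tree at the node subtending ((((sp15,sp50),sp47,sp7),(sp17,sp65)),(sp52,sp45)).
The other lineage descending from that same node — the sister group — is (((sp15,sp50),sp47,sp7),(sp17,sp65)); its 6 tips in alphabetical order are the answer.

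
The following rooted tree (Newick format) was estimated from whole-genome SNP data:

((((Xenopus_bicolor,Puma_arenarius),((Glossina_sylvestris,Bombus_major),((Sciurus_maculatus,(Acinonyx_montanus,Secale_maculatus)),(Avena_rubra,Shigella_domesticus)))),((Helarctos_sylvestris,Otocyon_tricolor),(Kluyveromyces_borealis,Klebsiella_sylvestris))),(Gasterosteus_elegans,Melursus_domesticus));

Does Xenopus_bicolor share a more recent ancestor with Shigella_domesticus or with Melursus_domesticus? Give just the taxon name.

The MRCA of Xenopus_bicolor and Shigella_domesticus subtends ((Xenopus_bicolor,Puma_arenarius),((Glossina_sylvestris,Bombus_major),((Sciurus_maculatus,(Acinonyx_montanus,Secale_maculatus)),(Avena_rubra,Shigella_domesticus)))) (9 taxa).
The MRCA of Xenopus_bicolor and Melursus_domesticus is the root, subtending the entire tree (15 taxa).
The first is nested inside the second, so Xenopus_bicolor shares a more recent common ancestor with Shigella_domesticus.

Shigella_domesticus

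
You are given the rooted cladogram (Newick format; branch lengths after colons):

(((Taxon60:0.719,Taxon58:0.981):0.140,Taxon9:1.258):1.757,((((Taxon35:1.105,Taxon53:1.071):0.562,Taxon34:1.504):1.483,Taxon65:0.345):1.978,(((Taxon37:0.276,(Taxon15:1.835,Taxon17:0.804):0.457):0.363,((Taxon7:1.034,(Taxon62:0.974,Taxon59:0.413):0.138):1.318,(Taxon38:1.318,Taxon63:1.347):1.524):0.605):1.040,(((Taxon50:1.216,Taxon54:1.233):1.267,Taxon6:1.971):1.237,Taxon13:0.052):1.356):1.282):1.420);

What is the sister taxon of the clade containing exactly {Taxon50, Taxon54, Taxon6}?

The clade containing exactly {Taxon50, Taxon54, Taxon6} attaches to the tree at the node subtending (((Taxon50,Taxon54),Taxon6),Taxon13).
The other lineage descending from that same node — the sister group — is the single tip Taxon13.

Taxon13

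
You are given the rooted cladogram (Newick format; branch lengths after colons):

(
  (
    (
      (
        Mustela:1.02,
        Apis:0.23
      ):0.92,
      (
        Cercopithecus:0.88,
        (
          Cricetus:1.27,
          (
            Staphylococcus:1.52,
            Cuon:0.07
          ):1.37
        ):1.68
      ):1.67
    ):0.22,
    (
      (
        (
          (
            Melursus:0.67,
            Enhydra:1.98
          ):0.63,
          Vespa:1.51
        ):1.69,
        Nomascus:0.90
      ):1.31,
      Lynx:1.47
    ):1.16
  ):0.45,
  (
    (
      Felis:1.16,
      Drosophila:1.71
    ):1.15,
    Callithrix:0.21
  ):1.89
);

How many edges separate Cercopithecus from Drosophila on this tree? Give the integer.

7

The MRCA of Cercopithecus and Drosophila is the root of the tree.
From Cercopithecus up to that node: 4 branches. From Drosophila up to the same node: 3 branches. Total: 4 + 3 = 7.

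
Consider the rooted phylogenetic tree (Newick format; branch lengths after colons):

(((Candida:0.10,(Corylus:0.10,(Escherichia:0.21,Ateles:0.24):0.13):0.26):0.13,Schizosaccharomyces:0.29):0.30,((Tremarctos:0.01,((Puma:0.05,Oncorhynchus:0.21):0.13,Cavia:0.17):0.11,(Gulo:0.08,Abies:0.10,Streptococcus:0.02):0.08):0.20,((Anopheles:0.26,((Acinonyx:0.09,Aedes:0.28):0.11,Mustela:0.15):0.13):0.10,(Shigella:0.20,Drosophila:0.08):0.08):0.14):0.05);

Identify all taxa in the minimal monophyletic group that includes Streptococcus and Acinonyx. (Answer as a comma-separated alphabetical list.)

Tracing Streptococcus: it sits inside (Gulo,Abies,Streptococcus).
Tracing Acinonyx: it sits inside (Acinonyx,Aedes).
The smallest clade enclosing both is ((Tremarctos,((Puma,Oncorhynchus),Cavia),(Gulo,Abies,Streptococcus)),((Anopheles,((Acinonyx,Aedes),Mustela)),(Shigella,Drosophila))); the answer is its 13 terminal taxa in alphabetical order.

Abies, Acinonyx, Aedes, Anopheles, Cavia, Drosophila, Gulo, Mustela, Oncorhynchus, Puma, Shigella, Streptococcus, Tremarctos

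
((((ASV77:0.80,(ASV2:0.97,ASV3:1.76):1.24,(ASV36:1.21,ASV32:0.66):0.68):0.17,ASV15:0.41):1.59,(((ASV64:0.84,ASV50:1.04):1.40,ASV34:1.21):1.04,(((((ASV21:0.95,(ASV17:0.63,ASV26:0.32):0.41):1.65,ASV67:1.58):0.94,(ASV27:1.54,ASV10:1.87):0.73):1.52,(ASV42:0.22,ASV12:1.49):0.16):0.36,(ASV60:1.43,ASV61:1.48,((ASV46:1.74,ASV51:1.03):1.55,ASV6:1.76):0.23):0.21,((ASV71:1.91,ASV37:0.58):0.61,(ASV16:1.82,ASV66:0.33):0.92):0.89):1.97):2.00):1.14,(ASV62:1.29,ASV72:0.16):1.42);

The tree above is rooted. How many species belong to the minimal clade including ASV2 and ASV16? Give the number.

26

The MRCA of ASV2 and ASV16 is the node subtending (((ASV77,(ASV2,ASV3),(ASV36,ASV32)),ASV15),(((ASV64,ASV50),ASV34),(((((ASV21,(ASV17,ASV26)),ASV67),(ASV27,ASV10)),(ASV42,ASV12)),(ASV60,ASV61,((ASV46,ASV51),ASV6)),((ASV71,ASV37),(ASV16,ASV66))))).
That clade contains 26 terminal taxa: ASV10, ASV12, ASV15, ASV16, ASV17, ASV2, ASV21, ASV26, ASV27, ASV3, ASV32, ASV34, ASV36, ASV37, ASV42, ASV46, ASV50, ASV51, ASV6, ASV60, ASV61, ASV64, ASV66, ASV67, ASV71, ASV77.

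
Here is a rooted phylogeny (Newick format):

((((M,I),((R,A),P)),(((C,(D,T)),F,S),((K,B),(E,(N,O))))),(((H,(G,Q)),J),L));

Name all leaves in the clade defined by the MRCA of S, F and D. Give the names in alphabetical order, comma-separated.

C, D, F, S, T

Tracing S: it sits inside ((C,(D,T)),F,S).
Tracing F: it sits inside ((C,(D,T)),F,S).
Tracing D: it sits inside (D,T).
The smallest clade enclosing all 3 is ((C,(D,T)),F,S); the answer is its 5 terminal taxa in alphabetical order.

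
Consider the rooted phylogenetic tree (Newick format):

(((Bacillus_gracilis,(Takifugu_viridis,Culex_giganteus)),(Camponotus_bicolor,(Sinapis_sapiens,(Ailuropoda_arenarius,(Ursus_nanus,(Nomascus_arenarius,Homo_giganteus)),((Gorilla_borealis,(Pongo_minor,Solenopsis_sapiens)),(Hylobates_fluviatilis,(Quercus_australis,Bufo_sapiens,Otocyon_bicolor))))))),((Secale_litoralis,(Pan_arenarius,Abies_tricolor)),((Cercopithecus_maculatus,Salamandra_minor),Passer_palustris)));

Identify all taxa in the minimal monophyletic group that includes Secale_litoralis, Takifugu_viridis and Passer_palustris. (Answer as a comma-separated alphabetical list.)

Abies_tricolor, Ailuropoda_arenarius, Bacillus_gracilis, Bufo_sapiens, Camponotus_bicolor, Cercopithecus_maculatus, Culex_giganteus, Gorilla_borealis, Homo_giganteus, Hylobates_fluviatilis, Nomascus_arenarius, Otocyon_bicolor, Pan_arenarius, Passer_palustris, Pongo_minor, Quercus_australis, Salamandra_minor, Secale_litoralis, Sinapis_sapiens, Solenopsis_sapiens, Takifugu_viridis, Ursus_nanus

Tracing Secale_litoralis: it sits inside (Secale_litoralis,(Pan_arenarius,Abies_tricolor)).
Tracing Takifugu_viridis: it sits inside (Takifugu_viridis,Culex_giganteus).
Tracing Passer_palustris: it sits inside ((Cercopithecus_maculatus,Salamandra_minor),Passer_palustris).
The smallest clade enclosing all 3 is the whole tree (their MRCA is the root), so the answer is all 22 tips in alphabetical order.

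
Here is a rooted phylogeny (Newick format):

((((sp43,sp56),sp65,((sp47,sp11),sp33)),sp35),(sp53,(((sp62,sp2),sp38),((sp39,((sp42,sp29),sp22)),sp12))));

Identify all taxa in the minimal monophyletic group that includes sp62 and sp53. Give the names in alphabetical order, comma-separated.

sp12, sp2, sp22, sp29, sp38, sp39, sp42, sp53, sp62

Tracing sp62: it sits inside (sp62,sp2).
Tracing sp53: it sits inside (sp53,(((sp62,sp2),sp38),((sp39,((sp42,sp29),sp22)),sp12))).
The smallest clade enclosing both is (sp53,(((sp62,sp2),sp38),((sp39,((sp42,sp29),sp22)),sp12))); the answer is its 9 terminal taxa in alphabetical order.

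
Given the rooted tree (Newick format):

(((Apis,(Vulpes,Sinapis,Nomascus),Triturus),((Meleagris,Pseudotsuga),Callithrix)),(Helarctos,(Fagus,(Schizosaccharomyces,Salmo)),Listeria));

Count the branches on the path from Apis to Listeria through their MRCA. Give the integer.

The MRCA of Apis and Listeria is the root of the tree.
From Apis up to that node: 3 branches. From Listeria up to the same node: 2 branches. Total: 3 + 2 = 5.

5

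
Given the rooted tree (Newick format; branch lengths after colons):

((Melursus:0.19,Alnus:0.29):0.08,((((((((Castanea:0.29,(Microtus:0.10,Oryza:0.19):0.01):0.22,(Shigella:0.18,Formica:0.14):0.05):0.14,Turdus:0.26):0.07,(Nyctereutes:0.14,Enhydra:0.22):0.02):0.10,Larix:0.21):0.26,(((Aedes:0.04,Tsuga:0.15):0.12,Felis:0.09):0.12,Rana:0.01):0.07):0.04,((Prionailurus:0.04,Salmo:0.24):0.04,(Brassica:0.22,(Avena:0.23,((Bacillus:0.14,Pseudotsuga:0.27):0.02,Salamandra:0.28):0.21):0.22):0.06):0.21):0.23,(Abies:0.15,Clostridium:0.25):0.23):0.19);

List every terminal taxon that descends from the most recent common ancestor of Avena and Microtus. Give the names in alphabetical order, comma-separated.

Tracing Avena: it sits inside (Avena,((Bacillus,Pseudotsuga),Salamandra)).
Tracing Microtus: it sits inside (Microtus,Oryza).
The smallest clade enclosing both is (((((((Castanea,(Microtus,Oryza)),(Shigella,Formica)),Turdus),(Nyctereutes,Enhydra)),Larix),(((Aedes,Tsuga),Felis),Rana)),((Prionailurus,Salmo),(Brassica,(Avena,((Bacillus,Pseudotsuga),Salamandra))))); the answer is its 20 terminal taxa in alphabetical order.

Aedes, Avena, Bacillus, Brassica, Castanea, Enhydra, Felis, Formica, Larix, Microtus, Nyctereutes, Oryza, Prionailurus, Pseudotsuga, Rana, Salamandra, Salmo, Shigella, Tsuga, Turdus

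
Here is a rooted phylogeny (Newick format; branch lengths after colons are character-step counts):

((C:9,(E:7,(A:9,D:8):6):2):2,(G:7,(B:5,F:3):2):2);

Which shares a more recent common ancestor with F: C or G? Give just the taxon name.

G

The MRCA of F and G subtends (G,(B,F)) (3 taxa).
The MRCA of F and C is the root, subtending the entire tree (7 taxa).
The first is nested inside the second, so F shares a more recent common ancestor with G.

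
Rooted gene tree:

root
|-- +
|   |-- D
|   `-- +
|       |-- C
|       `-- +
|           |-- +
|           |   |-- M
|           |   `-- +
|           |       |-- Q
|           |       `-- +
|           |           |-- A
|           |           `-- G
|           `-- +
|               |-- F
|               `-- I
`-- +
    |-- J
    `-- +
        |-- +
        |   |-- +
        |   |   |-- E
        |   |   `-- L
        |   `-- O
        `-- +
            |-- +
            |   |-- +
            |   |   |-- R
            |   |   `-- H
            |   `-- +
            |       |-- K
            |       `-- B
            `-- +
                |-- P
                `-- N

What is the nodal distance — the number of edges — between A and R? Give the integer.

The MRCA of A and R is the root of the tree.
From A up to that node: 7 branches. From R up to the same node: 6 branches. Total: 7 + 6 = 13.

13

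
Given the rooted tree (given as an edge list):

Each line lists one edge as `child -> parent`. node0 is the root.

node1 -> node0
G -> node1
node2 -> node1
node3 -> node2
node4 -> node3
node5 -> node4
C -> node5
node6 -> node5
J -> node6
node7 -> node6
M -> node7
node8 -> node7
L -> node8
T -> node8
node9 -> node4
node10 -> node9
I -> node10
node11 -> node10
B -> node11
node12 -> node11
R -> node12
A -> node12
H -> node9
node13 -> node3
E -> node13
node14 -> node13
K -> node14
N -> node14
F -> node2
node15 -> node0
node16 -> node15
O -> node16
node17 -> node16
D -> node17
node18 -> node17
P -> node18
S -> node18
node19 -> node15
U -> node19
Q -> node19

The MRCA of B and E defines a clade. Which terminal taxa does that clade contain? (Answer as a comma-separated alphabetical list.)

A, B, C, E, H, I, J, K, L, M, N, R, T

Tracing B: it sits inside (B,(R,A)).
Tracing E: it sits inside (E,(K,N)).
The smallest clade enclosing both is (((C,(J,(M,(L,T)))),((I,(B,(R,A))),H)),(E,(K,N))); the answer is its 13 terminal taxa in alphabetical order.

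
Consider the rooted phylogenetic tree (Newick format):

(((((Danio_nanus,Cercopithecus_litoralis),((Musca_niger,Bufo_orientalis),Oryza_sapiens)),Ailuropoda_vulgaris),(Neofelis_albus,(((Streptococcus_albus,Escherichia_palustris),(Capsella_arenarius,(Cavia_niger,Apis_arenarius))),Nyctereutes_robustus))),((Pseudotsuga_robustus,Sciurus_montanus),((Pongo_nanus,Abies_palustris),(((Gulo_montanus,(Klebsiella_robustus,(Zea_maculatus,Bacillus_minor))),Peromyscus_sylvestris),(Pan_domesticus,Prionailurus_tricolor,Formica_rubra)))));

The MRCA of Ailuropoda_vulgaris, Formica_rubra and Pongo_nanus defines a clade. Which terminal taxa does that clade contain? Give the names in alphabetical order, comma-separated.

Abies_palustris, Ailuropoda_vulgaris, Apis_arenarius, Bacillus_minor, Bufo_orientalis, Capsella_arenarius, Cavia_niger, Cercopithecus_litoralis, Danio_nanus, Escherichia_palustris, Formica_rubra, Gulo_montanus, Klebsiella_robustus, Musca_niger, Neofelis_albus, Nyctereutes_robustus, Oryza_sapiens, Pan_domesticus, Peromyscus_sylvestris, Pongo_nanus, Prionailurus_tricolor, Pseudotsuga_robustus, Sciurus_montanus, Streptococcus_albus, Zea_maculatus

Tracing Ailuropoda_vulgaris: it sits inside (((Danio_nanus,Cercopithecus_litoralis),((Musca_niger,Bufo_orientalis),Oryza_sapiens)),Ailuropoda_vulgaris).
Tracing Formica_rubra: it sits inside (Pan_domesticus,Prionailurus_tricolor,Formica_rubra).
Tracing Pongo_nanus: it sits inside (Pongo_nanus,Abies_palustris).
The smallest clade enclosing all 3 is the whole tree (their MRCA is the root), so the answer is all 25 tips in alphabetical order.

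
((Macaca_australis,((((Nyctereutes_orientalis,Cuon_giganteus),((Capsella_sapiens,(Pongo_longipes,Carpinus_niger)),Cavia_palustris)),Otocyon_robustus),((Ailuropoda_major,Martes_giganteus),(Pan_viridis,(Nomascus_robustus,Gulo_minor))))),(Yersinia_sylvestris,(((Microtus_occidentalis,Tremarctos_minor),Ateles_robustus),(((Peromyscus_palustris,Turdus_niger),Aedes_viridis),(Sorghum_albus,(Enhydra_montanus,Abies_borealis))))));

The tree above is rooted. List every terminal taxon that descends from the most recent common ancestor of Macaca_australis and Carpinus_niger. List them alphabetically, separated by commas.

Ailuropoda_major, Capsella_sapiens, Carpinus_niger, Cavia_palustris, Cuon_giganteus, Gulo_minor, Macaca_australis, Martes_giganteus, Nomascus_robustus, Nyctereutes_orientalis, Otocyon_robustus, Pan_viridis, Pongo_longipes

Tracing Macaca_australis: it sits inside (Macaca_australis,((((Nyctereutes_orientalis,Cuon_giganteus),((Capsella_sapiens,(Pongo_longipes,Carpinus_niger)),Cavia_palustris)),Otocyon_robustus),((Ailuropoda_major,Martes_giganteus),(Pan_viridis,(Nomascus_robustus,Gulo_minor))))).
Tracing Carpinus_niger: it sits inside (Pongo_longipes,Carpinus_niger).
The smallest clade enclosing both is (Macaca_australis,((((Nyctereutes_orientalis,Cuon_giganteus),((Capsella_sapiens,(Pongo_longipes,Carpinus_niger)),Cavia_palustris)),Otocyon_robustus),((Ailuropoda_major,Martes_giganteus),(Pan_viridis,(Nomascus_robustus,Gulo_minor))))); the answer is its 13 terminal taxa in alphabetical order.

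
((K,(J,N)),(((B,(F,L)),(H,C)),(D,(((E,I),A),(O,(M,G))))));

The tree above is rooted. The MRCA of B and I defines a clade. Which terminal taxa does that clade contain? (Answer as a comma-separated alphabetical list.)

A, B, C, D, E, F, G, H, I, L, M, O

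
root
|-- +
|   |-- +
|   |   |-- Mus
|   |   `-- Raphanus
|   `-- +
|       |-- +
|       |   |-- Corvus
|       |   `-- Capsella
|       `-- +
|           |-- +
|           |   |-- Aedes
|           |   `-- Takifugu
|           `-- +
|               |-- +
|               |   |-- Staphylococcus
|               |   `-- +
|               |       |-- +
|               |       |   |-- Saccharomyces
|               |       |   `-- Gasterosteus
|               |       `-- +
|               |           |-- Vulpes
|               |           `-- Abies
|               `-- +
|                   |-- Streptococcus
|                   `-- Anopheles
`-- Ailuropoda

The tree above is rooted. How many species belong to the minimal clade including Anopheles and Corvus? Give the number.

The MRCA of Anopheles and Corvus is the node subtending ((Corvus,Capsella),((Aedes,Takifugu),((Staphylococcus,((Saccharomyces,Gasterosteus),(Vulpes,Abies))),(Streptococcus,Anopheles)))).
That clade contains 11 terminal taxa: Abies, Aedes, Anopheles, Capsella, Corvus, Gasterosteus, Saccharomyces, Staphylococcus, Streptococcus, Takifugu, Vulpes.

11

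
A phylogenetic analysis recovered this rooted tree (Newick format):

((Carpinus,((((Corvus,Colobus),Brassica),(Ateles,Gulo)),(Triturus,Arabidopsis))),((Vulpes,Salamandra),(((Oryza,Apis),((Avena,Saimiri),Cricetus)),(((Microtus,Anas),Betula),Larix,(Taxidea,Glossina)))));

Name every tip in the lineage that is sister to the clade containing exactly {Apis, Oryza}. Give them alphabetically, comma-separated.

Avena, Cricetus, Saimiri

The clade containing exactly {Apis, Oryza} attaches to the tree at the node subtending ((Oryza,Apis),((Avena,Saimiri),Cricetus)).
The other lineage descending from that same node — the sister group — is ((Avena,Saimiri),Cricetus); its 3 tips in alphabetical order are the answer.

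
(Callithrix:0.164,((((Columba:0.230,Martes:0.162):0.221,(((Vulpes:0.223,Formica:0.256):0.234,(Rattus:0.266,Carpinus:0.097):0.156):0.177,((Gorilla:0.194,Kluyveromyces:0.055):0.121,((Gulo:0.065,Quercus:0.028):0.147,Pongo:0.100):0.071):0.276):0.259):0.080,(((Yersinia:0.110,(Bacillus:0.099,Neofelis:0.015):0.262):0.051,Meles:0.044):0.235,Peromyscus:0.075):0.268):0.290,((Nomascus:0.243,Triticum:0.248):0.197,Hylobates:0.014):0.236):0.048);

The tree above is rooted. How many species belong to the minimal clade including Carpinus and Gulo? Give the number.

9

The MRCA of Carpinus and Gulo is the node subtending (((Vulpes,Formica),(Rattus,Carpinus)),((Gorilla,Kluyveromyces),((Gulo,Quercus),Pongo))).
That clade contains 9 terminal taxa: Carpinus, Formica, Gorilla, Gulo, Kluyveromyces, Pongo, Quercus, Rattus, Vulpes.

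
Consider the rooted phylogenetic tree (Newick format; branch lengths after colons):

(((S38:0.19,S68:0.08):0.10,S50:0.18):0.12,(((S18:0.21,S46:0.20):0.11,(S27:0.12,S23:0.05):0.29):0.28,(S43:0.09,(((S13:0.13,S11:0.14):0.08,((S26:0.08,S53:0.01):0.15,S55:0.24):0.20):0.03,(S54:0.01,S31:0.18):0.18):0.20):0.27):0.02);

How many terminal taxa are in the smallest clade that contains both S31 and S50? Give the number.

15

The MRCA of S31 and S50 is the root, so the clade is the entire tree.
That clade contains 15 terminal taxa: S11, S13, S18, S23, S26, S27, S31, S38, S43, S46, S50, S53, S54, S55, S68.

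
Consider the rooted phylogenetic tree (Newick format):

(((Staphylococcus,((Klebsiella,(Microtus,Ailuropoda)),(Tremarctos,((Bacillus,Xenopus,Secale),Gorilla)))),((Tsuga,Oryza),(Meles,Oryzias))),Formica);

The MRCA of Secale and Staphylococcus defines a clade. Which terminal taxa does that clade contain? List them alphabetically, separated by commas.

Tracing Secale: it sits inside (Bacillus,Xenopus,Secale).
Tracing Staphylococcus: it sits inside (Staphylococcus,((Klebsiella,(Microtus,Ailuropoda)),(Tremarctos,((Bacillus,Xenopus,Secale),Gorilla)))).
The smallest clade enclosing both is (Staphylococcus,((Klebsiella,(Microtus,Ailuropoda)),(Tremarctos,((Bacillus,Xenopus,Secale),Gorilla)))); the answer is its 9 terminal taxa in alphabetical order.

Ailuropoda, Bacillus, Gorilla, Klebsiella, Microtus, Secale, Staphylococcus, Tremarctos, Xenopus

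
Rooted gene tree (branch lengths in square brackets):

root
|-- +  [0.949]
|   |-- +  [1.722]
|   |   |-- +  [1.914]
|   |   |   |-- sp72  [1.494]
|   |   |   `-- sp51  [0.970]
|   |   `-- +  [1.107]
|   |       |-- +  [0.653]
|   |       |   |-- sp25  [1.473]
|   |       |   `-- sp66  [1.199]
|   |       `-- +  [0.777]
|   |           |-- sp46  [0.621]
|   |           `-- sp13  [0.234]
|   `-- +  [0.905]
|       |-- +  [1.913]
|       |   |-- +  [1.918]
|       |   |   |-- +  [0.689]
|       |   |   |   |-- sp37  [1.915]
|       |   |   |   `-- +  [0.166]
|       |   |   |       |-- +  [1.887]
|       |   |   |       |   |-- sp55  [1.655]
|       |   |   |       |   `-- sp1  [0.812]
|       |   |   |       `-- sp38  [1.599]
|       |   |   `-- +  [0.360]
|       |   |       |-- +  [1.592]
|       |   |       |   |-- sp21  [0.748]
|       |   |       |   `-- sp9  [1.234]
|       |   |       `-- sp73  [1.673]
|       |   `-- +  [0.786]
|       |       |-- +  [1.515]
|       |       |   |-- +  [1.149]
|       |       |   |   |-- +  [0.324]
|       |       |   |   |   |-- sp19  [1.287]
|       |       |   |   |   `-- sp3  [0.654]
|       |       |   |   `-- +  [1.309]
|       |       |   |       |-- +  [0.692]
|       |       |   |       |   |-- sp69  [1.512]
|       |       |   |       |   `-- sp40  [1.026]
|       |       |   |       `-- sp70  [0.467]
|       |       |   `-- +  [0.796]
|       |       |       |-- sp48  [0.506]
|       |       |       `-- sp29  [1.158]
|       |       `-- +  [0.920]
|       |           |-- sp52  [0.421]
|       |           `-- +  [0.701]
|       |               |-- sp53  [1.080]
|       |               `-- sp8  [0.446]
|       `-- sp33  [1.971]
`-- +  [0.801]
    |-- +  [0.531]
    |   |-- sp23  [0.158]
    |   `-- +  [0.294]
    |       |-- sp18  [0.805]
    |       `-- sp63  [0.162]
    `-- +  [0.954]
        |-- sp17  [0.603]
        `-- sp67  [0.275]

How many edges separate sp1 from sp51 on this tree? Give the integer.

The MRCA of sp1 and sp51 is the node subtending (((sp72,sp51),((sp25,sp66),(sp46,sp13))),((((sp37,((sp55,sp1),sp38)),((sp21,sp9),sp73)),((((sp19,sp3),((sp69,sp40),sp70)),(sp48,sp29)),(sp52,(sp53,sp8)))),sp33)).
From sp1 up to that node: 7 branches. From sp51 up to the same node: 3 branches. Total: 7 + 3 = 10.

10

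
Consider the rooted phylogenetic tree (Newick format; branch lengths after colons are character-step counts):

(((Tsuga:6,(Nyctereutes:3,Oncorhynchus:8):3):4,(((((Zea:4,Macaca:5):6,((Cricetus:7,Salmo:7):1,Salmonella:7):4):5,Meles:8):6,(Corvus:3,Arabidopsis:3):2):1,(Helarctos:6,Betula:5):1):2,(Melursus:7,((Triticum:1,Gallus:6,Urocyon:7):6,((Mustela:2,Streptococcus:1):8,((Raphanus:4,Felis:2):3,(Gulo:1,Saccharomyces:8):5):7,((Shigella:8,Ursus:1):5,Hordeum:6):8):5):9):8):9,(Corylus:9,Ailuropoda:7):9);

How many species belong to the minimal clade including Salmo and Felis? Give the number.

26

The MRCA of Salmo and Felis is the node subtending ((Tsuga,(Nyctereutes,Oncorhynchus)),(((((Zea,Macaca),((Cricetus,Salmo),Salmonella)),Meles),(Corvus,Arabidopsis)),(Helarctos,Betula)),(Melursus,((Triticum,Gallus,Urocyon),((Mustela,Streptococcus),((Raphanus,Felis),(Gulo,Saccharomyces)),((Shigella,Ursus),Hordeum))))).
That clade contains 26 terminal taxa: Arabidopsis, Betula, Corvus, Cricetus, Felis, Gallus, Gulo, Helarctos, Hordeum, Macaca, Meles, Melursus, Mustela, Nyctereutes, Oncorhynchus, Raphanus, Saccharomyces, Salmo, Salmonella, Shigella, Streptococcus, Triticum, Tsuga, Urocyon, Ursus, Zea.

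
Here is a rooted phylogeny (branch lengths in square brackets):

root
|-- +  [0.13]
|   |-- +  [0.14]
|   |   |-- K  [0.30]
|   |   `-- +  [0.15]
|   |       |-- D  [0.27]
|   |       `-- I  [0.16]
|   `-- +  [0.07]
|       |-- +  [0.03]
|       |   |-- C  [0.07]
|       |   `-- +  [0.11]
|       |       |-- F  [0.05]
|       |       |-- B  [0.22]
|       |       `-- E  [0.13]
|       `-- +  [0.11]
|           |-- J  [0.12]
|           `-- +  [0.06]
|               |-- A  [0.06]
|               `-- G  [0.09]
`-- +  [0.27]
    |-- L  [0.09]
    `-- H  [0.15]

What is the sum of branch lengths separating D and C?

0.73

The path runs D → … → MRCA → … → C; the MRCA is the node subtending ((K,(D,I)),((C,(F,B,E)),(J,(A,G)))).
Branch lengths along that path: 0.27 + 0.15 + 0.14 + 0.07 + 0.03 + 0.07 = 0.73.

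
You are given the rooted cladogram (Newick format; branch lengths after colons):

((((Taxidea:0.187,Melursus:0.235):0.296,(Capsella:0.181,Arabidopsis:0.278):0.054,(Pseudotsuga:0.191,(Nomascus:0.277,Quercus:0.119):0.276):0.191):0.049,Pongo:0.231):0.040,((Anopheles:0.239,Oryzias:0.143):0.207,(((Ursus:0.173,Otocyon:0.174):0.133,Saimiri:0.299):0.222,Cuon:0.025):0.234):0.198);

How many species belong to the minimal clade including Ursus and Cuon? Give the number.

4

The MRCA of Ursus and Cuon is the node subtending (((Ursus,Otocyon),Saimiri),Cuon).
That clade contains 4 terminal taxa: Cuon, Otocyon, Saimiri, Ursus.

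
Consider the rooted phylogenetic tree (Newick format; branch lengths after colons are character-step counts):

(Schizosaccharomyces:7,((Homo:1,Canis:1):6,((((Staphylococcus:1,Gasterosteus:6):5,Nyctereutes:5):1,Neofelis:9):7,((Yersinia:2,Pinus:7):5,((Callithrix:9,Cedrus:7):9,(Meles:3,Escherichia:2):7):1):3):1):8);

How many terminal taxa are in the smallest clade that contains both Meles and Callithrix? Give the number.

4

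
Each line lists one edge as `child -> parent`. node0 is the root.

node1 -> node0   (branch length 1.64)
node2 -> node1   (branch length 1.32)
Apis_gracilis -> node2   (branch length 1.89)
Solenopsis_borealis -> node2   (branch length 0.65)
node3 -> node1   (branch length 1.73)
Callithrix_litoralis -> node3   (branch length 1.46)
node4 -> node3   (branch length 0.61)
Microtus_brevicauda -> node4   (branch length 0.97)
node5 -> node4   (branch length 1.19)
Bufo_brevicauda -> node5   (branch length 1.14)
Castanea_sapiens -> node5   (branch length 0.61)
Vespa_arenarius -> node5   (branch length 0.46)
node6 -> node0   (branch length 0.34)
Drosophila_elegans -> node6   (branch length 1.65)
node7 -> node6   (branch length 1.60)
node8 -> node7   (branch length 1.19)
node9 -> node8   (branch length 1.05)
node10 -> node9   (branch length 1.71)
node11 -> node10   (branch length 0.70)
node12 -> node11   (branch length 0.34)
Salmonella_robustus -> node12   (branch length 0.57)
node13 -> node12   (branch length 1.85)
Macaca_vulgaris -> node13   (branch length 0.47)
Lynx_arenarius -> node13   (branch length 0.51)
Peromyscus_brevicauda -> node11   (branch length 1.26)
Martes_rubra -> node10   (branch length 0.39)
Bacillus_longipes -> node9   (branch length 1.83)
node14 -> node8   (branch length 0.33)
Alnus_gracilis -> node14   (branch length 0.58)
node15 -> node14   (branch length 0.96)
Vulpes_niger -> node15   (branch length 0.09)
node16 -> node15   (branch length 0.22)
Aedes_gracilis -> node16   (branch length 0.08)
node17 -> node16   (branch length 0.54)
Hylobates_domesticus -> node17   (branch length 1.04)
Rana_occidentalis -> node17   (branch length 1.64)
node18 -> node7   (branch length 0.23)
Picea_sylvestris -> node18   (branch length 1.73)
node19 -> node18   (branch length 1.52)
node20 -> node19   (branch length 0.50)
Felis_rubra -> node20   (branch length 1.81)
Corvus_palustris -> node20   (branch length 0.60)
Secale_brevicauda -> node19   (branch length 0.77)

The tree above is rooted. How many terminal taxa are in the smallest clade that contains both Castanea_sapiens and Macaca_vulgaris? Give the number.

The MRCA of Castanea_sapiens and Macaca_vulgaris is the root, so the clade is the entire tree.
That clade contains 23 terminal taxa: Aedes_gracilis, Alnus_gracilis, Apis_gracilis, Bacillus_longipes, Bufo_brevicauda, Callithrix_litoralis, Castanea_sapiens, Corvus_palustris, Drosophila_elegans, Felis_rubra, Hylobates_domesticus, Lynx_arenarius, Macaca_vulgaris, Martes_rubra, Microtus_brevicauda, Peromyscus_brevicauda, Picea_sylvestris, Rana_occidentalis, Salmonella_robustus, Secale_brevicauda, Solenopsis_borealis, Vespa_arenarius, Vulpes_niger.

23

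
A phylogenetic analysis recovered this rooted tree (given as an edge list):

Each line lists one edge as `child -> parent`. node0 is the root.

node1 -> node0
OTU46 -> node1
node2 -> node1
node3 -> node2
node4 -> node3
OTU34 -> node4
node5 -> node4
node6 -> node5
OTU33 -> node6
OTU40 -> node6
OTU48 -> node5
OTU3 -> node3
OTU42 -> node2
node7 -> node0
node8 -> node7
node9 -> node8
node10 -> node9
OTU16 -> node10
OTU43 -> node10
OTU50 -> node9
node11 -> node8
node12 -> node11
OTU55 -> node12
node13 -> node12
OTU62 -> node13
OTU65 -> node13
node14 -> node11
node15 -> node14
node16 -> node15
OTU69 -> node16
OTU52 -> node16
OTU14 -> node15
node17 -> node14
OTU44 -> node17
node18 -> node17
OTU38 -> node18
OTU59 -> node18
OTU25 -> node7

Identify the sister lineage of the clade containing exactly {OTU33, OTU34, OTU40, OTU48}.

The clade containing exactly {OTU33, OTU34, OTU40, OTU48} attaches to the tree at the node subtending ((OTU34,((OTU33,OTU40),OTU48)),OTU3).
The other lineage descending from that same node — the sister group — is the single tip OTU3.

OTU3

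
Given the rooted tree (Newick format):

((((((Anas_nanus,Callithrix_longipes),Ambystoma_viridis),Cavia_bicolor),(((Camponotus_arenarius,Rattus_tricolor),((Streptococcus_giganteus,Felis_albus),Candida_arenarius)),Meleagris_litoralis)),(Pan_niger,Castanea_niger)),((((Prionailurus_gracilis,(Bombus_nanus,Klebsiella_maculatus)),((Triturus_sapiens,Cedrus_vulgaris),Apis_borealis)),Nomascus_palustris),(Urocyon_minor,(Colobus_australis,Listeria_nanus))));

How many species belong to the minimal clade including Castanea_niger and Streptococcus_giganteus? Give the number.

12

The MRCA of Castanea_niger and Streptococcus_giganteus is the node subtending (((((Anas_nanus,Callithrix_longipes),Ambystoma_viridis),Cavia_bicolor),(((Camponotus_arenarius,Rattus_tricolor),((Streptococcus_giganteus,Felis_albus),Candida_arenarius)),Meleagris_litoralis)),(Pan_niger,Castanea_niger)).
That clade contains 12 terminal taxa: Ambystoma_viridis, Anas_nanus, Callithrix_longipes, Camponotus_arenarius, Candida_arenarius, Castanea_niger, Cavia_bicolor, Felis_albus, Meleagris_litoralis, Pan_niger, Rattus_tricolor, Streptococcus_giganteus.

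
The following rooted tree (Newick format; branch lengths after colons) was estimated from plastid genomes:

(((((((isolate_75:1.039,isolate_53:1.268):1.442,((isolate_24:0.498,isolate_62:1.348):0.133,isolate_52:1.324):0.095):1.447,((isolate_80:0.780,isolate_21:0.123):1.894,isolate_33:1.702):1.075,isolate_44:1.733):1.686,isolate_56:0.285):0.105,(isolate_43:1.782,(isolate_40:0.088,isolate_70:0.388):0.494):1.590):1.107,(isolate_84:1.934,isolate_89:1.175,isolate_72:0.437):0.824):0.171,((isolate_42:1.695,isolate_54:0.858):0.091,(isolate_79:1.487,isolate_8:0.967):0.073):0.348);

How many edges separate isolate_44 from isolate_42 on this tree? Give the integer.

8

The MRCA of isolate_44 and isolate_42 is the root of the tree.
From isolate_44 up to that node: 5 branches. From isolate_42 up to the same node: 3 branches. Total: 5 + 3 = 8.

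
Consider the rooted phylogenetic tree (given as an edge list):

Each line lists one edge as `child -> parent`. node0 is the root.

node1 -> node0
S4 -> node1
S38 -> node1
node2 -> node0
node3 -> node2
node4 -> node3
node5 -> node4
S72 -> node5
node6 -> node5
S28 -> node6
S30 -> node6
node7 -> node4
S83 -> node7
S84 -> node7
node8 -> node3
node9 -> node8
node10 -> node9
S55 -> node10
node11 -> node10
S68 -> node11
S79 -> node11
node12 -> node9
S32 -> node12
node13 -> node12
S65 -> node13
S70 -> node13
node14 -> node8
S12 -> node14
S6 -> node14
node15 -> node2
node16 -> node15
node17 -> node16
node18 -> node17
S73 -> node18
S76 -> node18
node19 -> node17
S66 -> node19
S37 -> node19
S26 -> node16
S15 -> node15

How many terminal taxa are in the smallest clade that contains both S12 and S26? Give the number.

The MRCA of S12 and S26 is the node subtending ((((S72,(S28,S30)),(S83,S84)),(((S55,(S68,S79)),(S32,(S65,S70))),(S12,S6))),((((S73,S76),(S66,S37)),S26),S15)).
That clade contains 19 terminal taxa: S12, S15, S26, S28, S30, S32, S37, S55, S6, S65, S66, S68, S70, S72, S73, S76, S79, S83, S84.

19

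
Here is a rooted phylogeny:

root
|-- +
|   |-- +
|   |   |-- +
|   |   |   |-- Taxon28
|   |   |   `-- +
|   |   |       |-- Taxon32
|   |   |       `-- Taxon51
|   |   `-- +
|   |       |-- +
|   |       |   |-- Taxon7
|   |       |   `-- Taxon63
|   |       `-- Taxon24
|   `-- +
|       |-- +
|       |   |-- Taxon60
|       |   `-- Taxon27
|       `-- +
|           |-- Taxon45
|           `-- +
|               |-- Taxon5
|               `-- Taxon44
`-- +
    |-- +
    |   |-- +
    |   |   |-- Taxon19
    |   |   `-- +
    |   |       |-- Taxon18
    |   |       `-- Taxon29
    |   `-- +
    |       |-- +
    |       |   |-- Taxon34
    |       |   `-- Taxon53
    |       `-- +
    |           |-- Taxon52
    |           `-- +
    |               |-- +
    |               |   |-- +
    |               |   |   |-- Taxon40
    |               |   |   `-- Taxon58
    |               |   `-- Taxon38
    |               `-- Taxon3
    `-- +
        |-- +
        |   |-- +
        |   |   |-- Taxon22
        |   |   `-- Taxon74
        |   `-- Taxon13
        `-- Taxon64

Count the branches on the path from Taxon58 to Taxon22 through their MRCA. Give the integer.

11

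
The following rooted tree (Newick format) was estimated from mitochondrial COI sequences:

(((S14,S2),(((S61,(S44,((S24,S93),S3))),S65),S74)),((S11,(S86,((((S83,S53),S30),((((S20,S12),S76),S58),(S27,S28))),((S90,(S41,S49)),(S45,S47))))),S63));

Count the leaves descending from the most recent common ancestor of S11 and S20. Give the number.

16

The MRCA of S11 and S20 is the node subtending (S11,(S86,((((S83,S53),S30),((((S20,S12),S76),S58),(S27,S28))),((S90,(S41,S49)),(S45,S47))))).
That clade contains 16 terminal taxa: S11, S12, S20, S27, S28, S30, S41, S45, S47, S49, S53, S58, S76, S83, S86, S90.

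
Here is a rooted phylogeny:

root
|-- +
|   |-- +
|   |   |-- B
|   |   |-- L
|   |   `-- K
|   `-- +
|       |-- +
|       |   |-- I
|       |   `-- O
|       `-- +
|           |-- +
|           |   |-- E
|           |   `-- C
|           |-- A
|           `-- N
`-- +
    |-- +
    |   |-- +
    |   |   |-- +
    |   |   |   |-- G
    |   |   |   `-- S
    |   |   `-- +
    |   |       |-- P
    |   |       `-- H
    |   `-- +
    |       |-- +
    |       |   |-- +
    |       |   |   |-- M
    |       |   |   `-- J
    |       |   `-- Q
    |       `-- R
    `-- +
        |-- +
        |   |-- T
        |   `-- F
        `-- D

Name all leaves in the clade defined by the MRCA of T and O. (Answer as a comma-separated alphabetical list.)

Tracing T: it sits inside (T,F).
Tracing O: it sits inside (I,O).
The smallest clade enclosing both is the whole tree (their MRCA is the root), so the answer is all 20 tips in alphabetical order.

A, B, C, D, E, F, G, H, I, J, K, L, M, N, O, P, Q, R, S, T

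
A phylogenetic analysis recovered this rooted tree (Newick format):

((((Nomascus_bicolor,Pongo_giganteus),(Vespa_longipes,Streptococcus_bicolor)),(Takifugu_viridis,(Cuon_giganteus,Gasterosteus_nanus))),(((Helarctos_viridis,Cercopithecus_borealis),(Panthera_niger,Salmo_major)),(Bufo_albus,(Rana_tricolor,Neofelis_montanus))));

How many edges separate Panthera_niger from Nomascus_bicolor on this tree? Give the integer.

8

The MRCA of Panthera_niger and Nomascus_bicolor is the root of the tree.
From Panthera_niger up to that node: 4 branches. From Nomascus_bicolor up to the same node: 4 branches. Total: 4 + 4 = 8.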